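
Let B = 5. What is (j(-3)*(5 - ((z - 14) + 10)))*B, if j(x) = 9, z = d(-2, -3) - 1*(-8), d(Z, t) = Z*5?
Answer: 495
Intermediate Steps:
d(Z, t) = 5*Z
z = -2 (z = 5*(-2) - 1*(-8) = -10 + 8 = -2)
(j(-3)*(5 - ((z - 14) + 10)))*B = (9*(5 - ((-2 - 14) + 10)))*5 = (9*(5 - (-16 + 10)))*5 = (9*(5 - 1*(-6)))*5 = (9*(5 + 6))*5 = (9*11)*5 = 99*5 = 495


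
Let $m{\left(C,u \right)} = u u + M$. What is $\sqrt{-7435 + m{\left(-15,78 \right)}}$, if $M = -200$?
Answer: $i \sqrt{1551} \approx 39.383 i$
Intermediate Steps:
$m{\left(C,u \right)} = -200 + u^{2}$ ($m{\left(C,u \right)} = u u - 200 = u^{2} - 200 = -200 + u^{2}$)
$\sqrt{-7435 + m{\left(-15,78 \right)}} = \sqrt{-7435 - \left(200 - 78^{2}\right)} = \sqrt{-7435 + \left(-200 + 6084\right)} = \sqrt{-7435 + 5884} = \sqrt{-1551} = i \sqrt{1551}$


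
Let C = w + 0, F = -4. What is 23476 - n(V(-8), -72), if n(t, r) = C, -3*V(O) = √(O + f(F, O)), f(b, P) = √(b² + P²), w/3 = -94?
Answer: 23758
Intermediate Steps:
w = -282 (w = 3*(-94) = -282)
C = -282 (C = -282 + 0 = -282)
f(b, P) = √(P² + b²)
V(O) = -√(O + √(16 + O²))/3 (V(O) = -√(O + √(O² + (-4)²))/3 = -√(O + √(O² + 16))/3 = -√(O + √(16 + O²))/3)
n(t, r) = -282
23476 - n(V(-8), -72) = 23476 - 1*(-282) = 23476 + 282 = 23758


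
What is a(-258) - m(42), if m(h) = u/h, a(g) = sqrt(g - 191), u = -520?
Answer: 260/21 + I*sqrt(449) ≈ 12.381 + 21.19*I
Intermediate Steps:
a(g) = sqrt(-191 + g)
m(h) = -520/h
a(-258) - m(42) = sqrt(-191 - 258) - (-520)/42 = sqrt(-449) - (-520)/42 = I*sqrt(449) - 1*(-260/21) = I*sqrt(449) + 260/21 = 260/21 + I*sqrt(449)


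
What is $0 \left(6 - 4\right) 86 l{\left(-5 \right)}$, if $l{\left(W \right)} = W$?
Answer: $0$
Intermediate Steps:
$0 \left(6 - 4\right) 86 l{\left(-5 \right)} = 0 \left(6 - 4\right) 86 \left(-5\right) = 0 \cdot 2 \cdot 86 \left(-5\right) = 0 \cdot 86 \left(-5\right) = 0 \left(-5\right) = 0$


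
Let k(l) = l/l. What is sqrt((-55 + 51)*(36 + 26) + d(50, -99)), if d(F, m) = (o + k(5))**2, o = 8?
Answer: I*sqrt(167) ≈ 12.923*I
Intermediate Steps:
k(l) = 1
d(F, m) = 81 (d(F, m) = (8 + 1)**2 = 9**2 = 81)
sqrt((-55 + 51)*(36 + 26) + d(50, -99)) = sqrt((-55 + 51)*(36 + 26) + 81) = sqrt(-4*62 + 81) = sqrt(-248 + 81) = sqrt(-167) = I*sqrt(167)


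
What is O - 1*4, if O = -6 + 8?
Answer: -2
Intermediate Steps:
O = 2
O - 1*4 = 2 - 1*4 = 2 - 4 = -2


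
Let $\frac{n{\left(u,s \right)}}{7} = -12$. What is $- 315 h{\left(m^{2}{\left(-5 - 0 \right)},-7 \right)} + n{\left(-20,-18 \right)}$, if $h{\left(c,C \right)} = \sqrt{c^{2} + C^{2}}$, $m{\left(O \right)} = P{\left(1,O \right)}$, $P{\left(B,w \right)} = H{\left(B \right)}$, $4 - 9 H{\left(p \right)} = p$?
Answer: $-84 - 35 \sqrt{3970} \approx -2289.3$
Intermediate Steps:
$H{\left(p \right)} = \frac{4}{9} - \frac{p}{9}$
$P{\left(B,w \right)} = \frac{4}{9} - \frac{B}{9}$
$m{\left(O \right)} = \frac{1}{3}$ ($m{\left(O \right)} = \frac{4}{9} - \frac{1}{9} = \frac{1}{3}$)
$n{\left(u,s \right)} = -84$ ($n{\left(u,s \right)} = 7 \left(-12\right) = -84$)
$h{\left(c,C \right)} = \sqrt{C^{2} + c^{2}}$
$- 315 h{\left(m^{2}{\left(-5 - 0 \right)},-7 \right)} + n{\left(-20,-18 \right)} = - 315 \sqrt{\left(-7\right)^{2} + \left(\left(\frac{1}{3}\right)^{2}\right)^{2}} - 84 = - 315 \sqrt{49 + \left(\frac{1}{9}\right)^{2}} - 84 = - 315 \sqrt{49 + \frac{1}{81}} - 84 = - 315 \sqrt{\frac{3970}{81}} - 84 = - 315 \frac{\sqrt{3970}}{9} - 84 = - 35 \sqrt{3970} - 84 = -84 - 35 \sqrt{3970}$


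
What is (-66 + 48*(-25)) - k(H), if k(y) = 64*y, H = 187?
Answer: -13234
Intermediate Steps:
(-66 + 48*(-25)) - k(H) = (-66 + 48*(-25)) - 64*187 = (-66 - 1200) - 1*11968 = -1266 - 11968 = -13234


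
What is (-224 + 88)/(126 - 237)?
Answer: 136/111 ≈ 1.2252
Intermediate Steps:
(-224 + 88)/(126 - 237) = -136/(-111) = -136*(-1/111) = 136/111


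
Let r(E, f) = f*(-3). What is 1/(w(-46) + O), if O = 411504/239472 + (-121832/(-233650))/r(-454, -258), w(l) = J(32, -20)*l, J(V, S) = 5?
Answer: -75186350325/17163611169571 ≈ -0.0043806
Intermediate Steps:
r(E, f) = -3*f
w(l) = 5*l
O = 129249405179/75186350325 (O = 411504/239472 + (-121832/(-233650))/((-3*(-258))) = 411504*(1/239472) - 121832*(-1/233650)/774 = 8573/4989 + (60916/116825)*(1/774) = 8573/4989 + 30458/45211275 = 129249405179/75186350325 ≈ 1.7191)
1/(w(-46) + O) = 1/(5*(-46) + 129249405179/75186350325) = 1/(-230 + 129249405179/75186350325) = 1/(-17163611169571/75186350325) = -75186350325/17163611169571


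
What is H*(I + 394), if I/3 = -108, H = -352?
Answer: -24640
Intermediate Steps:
I = -324 (I = 3*(-108) = -324)
H*(I + 394) = -352*(-324 + 394) = -352*70 = -24640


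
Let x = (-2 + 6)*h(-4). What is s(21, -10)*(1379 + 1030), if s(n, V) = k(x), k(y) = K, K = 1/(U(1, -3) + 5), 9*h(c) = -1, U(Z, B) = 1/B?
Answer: 7227/14 ≈ 516.21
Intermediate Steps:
U(Z, B) = 1/B
h(c) = -1/9 (h(c) = (1/9)*(-1) = -1/9)
K = 3/14 (K = 1/(1/(-3) + 5) = 1/(-1/3 + 5) = 1/(14/3) = 3/14 ≈ 0.21429)
x = -4/9 (x = (-2 + 6)*(-1/9) = 4*(-1/9) = -4/9 ≈ -0.44444)
k(y) = 3/14
s(n, V) = 3/14
s(21, -10)*(1379 + 1030) = 3*(1379 + 1030)/14 = (3/14)*2409 = 7227/14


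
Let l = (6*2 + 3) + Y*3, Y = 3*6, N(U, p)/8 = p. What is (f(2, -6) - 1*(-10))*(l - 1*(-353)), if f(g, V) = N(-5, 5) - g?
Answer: 20256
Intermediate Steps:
N(U, p) = 8*p
Y = 18
f(g, V) = 40 - g (f(g, V) = 8*5 - g = 40 - g)
l = 69 (l = (6*2 + 3) + 18*3 = (12 + 3) + 54 = 15 + 54 = 69)
(f(2, -6) - 1*(-10))*(l - 1*(-353)) = ((40 - 1*2) - 1*(-10))*(69 - 1*(-353)) = ((40 - 2) + 10)*(69 + 353) = (38 + 10)*422 = 48*422 = 20256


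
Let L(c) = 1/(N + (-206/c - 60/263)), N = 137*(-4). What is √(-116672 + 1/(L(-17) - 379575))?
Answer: I*√96578353681227812914399290102/909822300721 ≈ 341.57*I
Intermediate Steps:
N = -548
L(c) = 1/(-144184/263 - 206/c) (L(c) = 1/(-548 + (-206/c - 60/263)) = 1/(-548 + (-60/263 - 206/c)) = 1/(-144184/263 - 206/c))
√(-116672 + 1/(L(-17) - 379575)) = √(-116672 + 1/(-263*(-17)/(54178 + 144184*(-17)) - 379575)) = √(-116672 + 1/(-263*(-17)/(54178 - 2451128) - 379575)) = √(-116672 + 1/(-263*(-17)/(-2396950) - 379575)) = √(-116672 + 1/(-263*(-17)*(-1/2396950) - 379575)) = √(-116672 + 1/(-4471/2396950 - 379575)) = √(-116672 + 1/(-909822300721/2396950)) = √(-116672 - 2396950/909822300721) = √(-106150787472117462/909822300721) = I*√96578353681227812914399290102/909822300721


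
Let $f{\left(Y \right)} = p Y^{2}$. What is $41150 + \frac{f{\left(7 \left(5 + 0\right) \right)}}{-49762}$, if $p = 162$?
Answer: $\frac{1023753925}{24881} \approx 41146.0$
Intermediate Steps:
$f{\left(Y \right)} = 162 Y^{2}$
$41150 + \frac{f{\left(7 \left(5 + 0\right) \right)}}{-49762} = 41150 + \frac{162 \left(7 \left(5 + 0\right)\right)^{2}}{-49762} = 41150 + 162 \left(7 \cdot 5\right)^{2} \left(- \frac{1}{49762}\right) = 41150 + 162 \cdot 35^{2} \left(- \frac{1}{49762}\right) = 41150 + 162 \cdot 1225 \left(- \frac{1}{49762}\right) = 41150 + 198450 \left(- \frac{1}{49762}\right) = 41150 - \frac{99225}{24881} = \frac{1023753925}{24881}$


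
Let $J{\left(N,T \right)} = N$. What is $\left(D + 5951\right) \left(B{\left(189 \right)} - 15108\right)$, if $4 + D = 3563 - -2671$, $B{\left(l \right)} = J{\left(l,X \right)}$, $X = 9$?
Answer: $-181728339$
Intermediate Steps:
$B{\left(l \right)} = l$
$D = 6230$ ($D = -4 + \left(3563 - -2671\right) = -4 + \left(3563 + 2671\right) = -4 + 6234 = 6230$)
$\left(D + 5951\right) \left(B{\left(189 \right)} - 15108\right) = \left(6230 + 5951\right) \left(189 - 15108\right) = 12181 \left(-14919\right) = -181728339$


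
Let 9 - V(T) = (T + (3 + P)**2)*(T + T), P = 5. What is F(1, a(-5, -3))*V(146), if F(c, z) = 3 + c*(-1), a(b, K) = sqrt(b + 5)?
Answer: -122622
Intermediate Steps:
a(b, K) = sqrt(5 + b)
F(c, z) = 3 - c
V(T) = 9 - 2*T*(64 + T) (V(T) = 9 - (T + (3 + 5)**2)*(T + T) = 9 - (T + 8**2)*2*T = 9 - (T + 64)*2*T = 9 - (64 + T)*2*T = 9 - 2*T*(64 + T))
F(1, a(-5, -3))*V(146) = (3 - 1*1)*(9 - 128*146 - 2*146**2) = (3 - 1)*(9 - 18688 - 2*21316) = 2*(9 - 18688 - 42632) = 2*(-61311) = -122622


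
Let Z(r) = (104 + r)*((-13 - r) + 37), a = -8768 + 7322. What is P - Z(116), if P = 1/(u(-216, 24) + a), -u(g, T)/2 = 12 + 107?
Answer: 34084159/1684 ≈ 20240.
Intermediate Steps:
u(g, T) = -238 (u(g, T) = -2*(12 + 107) = -2*119 = -238)
a = -1446
Z(r) = (24 - r)*(104 + r) (Z(r) = (104 + r)*(24 - r) = (24 - r)*(104 + r))
P = -1/1684 (P = 1/(-238 - 1446) = 1/(-1684) = -1/1684 ≈ -0.00059382)
P - Z(116) = -1/1684 - (2496 - 1*116**2 - 80*116) = -1/1684 - (2496 - 1*13456 - 9280) = -1/1684 - (2496 - 13456 - 9280) = -1/1684 - 1*(-20240) = -1/1684 + 20240 = 34084159/1684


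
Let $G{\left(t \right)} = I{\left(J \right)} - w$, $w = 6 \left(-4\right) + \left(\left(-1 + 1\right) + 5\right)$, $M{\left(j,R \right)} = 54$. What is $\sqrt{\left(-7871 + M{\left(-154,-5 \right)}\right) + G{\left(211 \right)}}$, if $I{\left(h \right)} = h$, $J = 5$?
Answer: $i \sqrt{7793} \approx 88.278 i$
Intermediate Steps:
$w = -19$ ($w = -24 + \left(0 + 5\right) = -24 + 5 = -19$)
$G{\left(t \right)} = 24$ ($G{\left(t \right)} = 5 - -19 = 5 + 19 = 24$)
$\sqrt{\left(-7871 + M{\left(-154,-5 \right)}\right) + G{\left(211 \right)}} = \sqrt{\left(-7871 + 54\right) + 24} = \sqrt{-7817 + 24} = \sqrt{-7793} = i \sqrt{7793}$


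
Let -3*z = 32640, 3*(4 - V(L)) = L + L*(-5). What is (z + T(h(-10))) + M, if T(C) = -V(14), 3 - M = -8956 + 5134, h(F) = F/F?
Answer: -21233/3 ≈ -7077.7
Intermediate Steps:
V(L) = 4 + 4*L/3 (V(L) = 4 - (L + L*(-5))/3 = 4 - (L - 5*L)/3 = 4 - (-4)*L/3 = 4 + 4*L/3)
h(F) = 1
M = 3825 (M = 3 - (-8956 + 5134) = 3 - 1*(-3822) = 3 + 3822 = 3825)
T(C) = -68/3 (T(C) = -(4 + (4/3)*14) = -(4 + 56/3) = -1*68/3 = -68/3)
z = -10880 (z = -1/3*32640 = -10880)
(z + T(h(-10))) + M = (-10880 - 68/3) + 3825 = -32708/3 + 3825 = -21233/3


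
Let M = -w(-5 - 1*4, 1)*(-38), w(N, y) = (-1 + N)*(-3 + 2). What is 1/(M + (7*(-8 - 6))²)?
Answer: 1/9984 ≈ 0.00010016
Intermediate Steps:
w(N, y) = 1 - N (w(N, y) = (-1 + N)*(-1) = 1 - N)
M = 380 (M = -(1 - (-5 - 1*4))*(-38) = -(1 - (-5 - 4))*(-38) = -(1 - 1*(-9))*(-38) = -(1 + 9)*(-38) = -1*10*(-38) = -10*(-38) = 380)
1/(M + (7*(-8 - 6))²) = 1/(380 + (7*(-8 - 6))²) = 1/(380 + (7*(-14))²) = 1/(380 + (-98)²) = 1/(380 + 9604) = 1/9984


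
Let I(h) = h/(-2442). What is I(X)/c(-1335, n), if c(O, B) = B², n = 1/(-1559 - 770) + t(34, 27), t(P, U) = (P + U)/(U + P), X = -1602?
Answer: 482757449/735256896 ≈ 0.65658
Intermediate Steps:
I(h) = -h/2442 (I(h) = h*(-1/2442) = -h/2442)
t(P, U) = 1 (t(P, U) = (P + U)/(P + U) = 1)
n = 2328/2329 (n = 1/(-1559 - 770) + 1 = 1/(-2329) + 1 = -1/2329 + 1 = 2328/2329 ≈ 0.99957)
I(X)/c(-1335, n) = (-1/2442*(-1602))/((2328/2329)²) = 267/(407*(5419584/5424241)) = (267/407)*(5424241/5419584) = 482757449/735256896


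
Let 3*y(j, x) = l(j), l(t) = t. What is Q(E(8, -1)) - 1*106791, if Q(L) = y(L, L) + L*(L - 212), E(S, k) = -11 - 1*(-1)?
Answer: -313723/3 ≈ -1.0457e+5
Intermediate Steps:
y(j, x) = j/3
E(S, k) = -10 (E(S, k) = -11 + 1 = -10)
Q(L) = L/3 + L*(-212 + L) (Q(L) = L/3 + L*(L - 212) = L/3 + L*(-212 + L))
Q(E(8, -1)) - 1*106791 = (⅓)*(-10)*(-635 + 3*(-10)) - 1*106791 = (⅓)*(-10)*(-635 - 30) - 106791 = (⅓)*(-10)*(-665) - 106791 = 6650/3 - 106791 = -313723/3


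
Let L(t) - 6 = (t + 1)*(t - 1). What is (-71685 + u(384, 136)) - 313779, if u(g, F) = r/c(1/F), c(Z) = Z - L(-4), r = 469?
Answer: -1100563504/2855 ≈ -3.8549e+5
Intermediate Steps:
L(t) = 6 + (1 + t)*(-1 + t) (L(t) = 6 + (t + 1)*(t - 1) = 6 + (1 + t)*(-1 + t))
c(Z) = -21 + Z (c(Z) = Z - (5 + (-4)²) = Z - (5 + 16) = Z - 1*21 = Z - 21 = -21 + Z)
u(g, F) = 469/(-21 + 1/F)
(-71685 + u(384, 136)) - 313779 = (-71685 - 469*136/(-1 + 21*136)) - 313779 = (-71685 - 469*136/(-1 + 2856)) - 313779 = (-71685 - 469*136/2855) - 313779 = (-71685 - 469*136*1/2855) - 313779 = (-71685 - 63784/2855) - 313779 = -204724459/2855 - 313779 = -1100563504/2855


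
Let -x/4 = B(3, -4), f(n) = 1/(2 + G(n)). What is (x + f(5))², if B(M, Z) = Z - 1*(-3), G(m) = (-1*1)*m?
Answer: 121/9 ≈ 13.444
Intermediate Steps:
G(m) = -m
B(M, Z) = 3 + Z (B(M, Z) = Z + 3 = 3 + Z)
f(n) = 1/(2 - n)
x = 4 (x = -4*(3 - 4) = -4*(-1) = 4)
(x + f(5))² = (4 - 1/(-2 + 5))² = (4 - 1/3)² = (4 - 1*⅓)² = (4 - ⅓)² = (11/3)² = 121/9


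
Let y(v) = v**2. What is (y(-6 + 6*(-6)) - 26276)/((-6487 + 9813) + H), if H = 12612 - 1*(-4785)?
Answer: -24512/20723 ≈ -1.1828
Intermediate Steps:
H = 17397 (H = 12612 + 4785 = 17397)
(y(-6 + 6*(-6)) - 26276)/((-6487 + 9813) + H) = ((-6 + 6*(-6))**2 - 26276)/((-6487 + 9813) + 17397) = ((-6 - 36)**2 - 26276)/(3326 + 17397) = ((-42)**2 - 26276)/20723 = (1764 - 26276)*(1/20723) = -24512*1/20723 = -24512/20723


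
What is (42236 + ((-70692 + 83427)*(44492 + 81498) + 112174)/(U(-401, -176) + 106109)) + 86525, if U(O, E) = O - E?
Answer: 3809581137/26471 ≈ 1.4392e+5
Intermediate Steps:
(42236 + ((-70692 + 83427)*(44492 + 81498) + 112174)/(U(-401, -176) + 106109)) + 86525 = (42236 + ((-70692 + 83427)*(44492 + 81498) + 112174)/((-401 - 1*(-176)) + 106109)) + 86525 = (42236 + (12735*125990 + 112174)/((-401 + 176) + 106109)) + 86525 = (42236 + (1604482650 + 112174)/(-225 + 106109)) + 86525 = (42236 + 1604594824/105884) + 86525 = (42236 + 1604594824*(1/105884)) + 86525 = (42236 + 401148706/26471) + 86525 = 1519177862/26471 + 86525 = 3809581137/26471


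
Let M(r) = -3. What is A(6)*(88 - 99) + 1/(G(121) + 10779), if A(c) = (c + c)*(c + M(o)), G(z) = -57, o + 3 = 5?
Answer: -4245911/10722 ≈ -396.00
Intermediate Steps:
o = 2 (o = -3 + 5 = 2)
A(c) = 2*c*(-3 + c) (A(c) = (c + c)*(c - 3) = (2*c)*(-3 + c) = 2*c*(-3 + c))
A(6)*(88 - 99) + 1/(G(121) + 10779) = (2*6*(-3 + 6))*(88 - 99) + 1/(-57 + 10779) = (2*6*3)*(-11) + 1/10722 = 36*(-11) + 1/10722 = -396 + 1/10722 = -4245911/10722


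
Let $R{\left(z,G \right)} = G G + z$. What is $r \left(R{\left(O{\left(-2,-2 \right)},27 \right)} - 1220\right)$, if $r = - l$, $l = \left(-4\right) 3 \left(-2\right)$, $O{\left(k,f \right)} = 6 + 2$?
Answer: $11592$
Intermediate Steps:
$O{\left(k,f \right)} = 8$
$l = 24$ ($l = \left(-12\right) \left(-2\right) = 24$)
$R{\left(z,G \right)} = z + G^{2}$ ($R{\left(z,G \right)} = G^{2} + z = z + G^{2}$)
$r = -24$ ($r = \left(-1\right) 24 = -24$)
$r \left(R{\left(O{\left(-2,-2 \right)},27 \right)} - 1220\right) = - 24 \left(\left(8 + 27^{2}\right) - 1220\right) = - 24 \left(\left(8 + 729\right) - 1220\right) = - 24 \left(737 - 1220\right) = \left(-24\right) \left(-483\right) = 11592$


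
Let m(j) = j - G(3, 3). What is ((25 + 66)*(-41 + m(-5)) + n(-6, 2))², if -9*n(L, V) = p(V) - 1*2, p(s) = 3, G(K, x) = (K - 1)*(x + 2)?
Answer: 2103598225/81 ≈ 2.5970e+7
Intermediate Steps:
G(K, x) = (-1 + K)*(2 + x)
n(L, V) = -⅑ (n(L, V) = -(3 - 1*2)/9 = -(3 - 2)/9 = -⅑*1 = -⅑)
m(j) = -10 + j (m(j) = j - (-2 - 1*3 + 2*3 + 3*3) = j - (-2 - 3 + 6 + 9) = j - 1*10 = j - 10 = -10 + j)
((25 + 66)*(-41 + m(-5)) + n(-6, 2))² = ((25 + 66)*(-41 + (-10 - 5)) - ⅑)² = (91*(-41 - 15) - ⅑)² = (91*(-56) - ⅑)² = (-5096 - ⅑)² = (-45865/9)² = 2103598225/81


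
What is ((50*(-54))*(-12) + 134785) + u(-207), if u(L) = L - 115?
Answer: 166863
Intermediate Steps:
u(L) = -115 + L
((50*(-54))*(-12) + 134785) + u(-207) = ((50*(-54))*(-12) + 134785) + (-115 - 207) = (-2700*(-12) + 134785) - 322 = (32400 + 134785) - 322 = 167185 - 322 = 166863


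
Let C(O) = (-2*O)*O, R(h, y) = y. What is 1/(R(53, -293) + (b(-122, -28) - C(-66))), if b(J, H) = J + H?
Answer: 1/8269 ≈ 0.00012093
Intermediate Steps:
b(J, H) = H + J
C(O) = -2*O²
1/(R(53, -293) + (b(-122, -28) - C(-66))) = 1/(-293 + ((-28 - 122) - (-2)*(-66)²)) = 1/(-293 + (-150 - (-2)*4356)) = 1/(-293 + (-150 - 1*(-8712))) = 1/(-293 + (-150 + 8712)) = 1/(-293 + 8562) = 1/8269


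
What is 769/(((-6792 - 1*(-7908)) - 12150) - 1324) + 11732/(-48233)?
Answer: -182075233/596063414 ≈ -0.30546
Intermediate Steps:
769/(((-6792 - 1*(-7908)) - 12150) - 1324) + 11732/(-48233) = 769/(((-6792 + 7908) - 12150) - 1324) + 11732*(-1/48233) = 769/((1116 - 12150) - 1324) - 11732/48233 = 769/(-11034 - 1324) - 11732/48233 = 769/(-12358) - 11732/48233 = 769*(-1/12358) - 11732/48233 = -769/12358 - 11732/48233 = -182075233/596063414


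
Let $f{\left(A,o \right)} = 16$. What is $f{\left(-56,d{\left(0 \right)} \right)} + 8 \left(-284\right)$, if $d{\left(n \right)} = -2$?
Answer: $-2256$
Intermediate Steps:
$f{\left(-56,d{\left(0 \right)} \right)} + 8 \left(-284\right) = 16 + 8 \left(-284\right) = 16 - 2272 = -2256$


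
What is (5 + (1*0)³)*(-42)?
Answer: -210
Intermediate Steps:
(5 + (1*0)³)*(-42) = (5 + 0³)*(-42) = (5 + 0)*(-42) = 5*(-42) = -210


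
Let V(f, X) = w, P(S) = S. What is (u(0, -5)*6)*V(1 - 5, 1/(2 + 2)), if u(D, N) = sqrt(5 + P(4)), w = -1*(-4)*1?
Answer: 72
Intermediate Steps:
w = 4 (w = 4*1 = 4)
V(f, X) = 4
u(D, N) = 3 (u(D, N) = sqrt(5 + 4) = sqrt(9) = 3)
(u(0, -5)*6)*V(1 - 5, 1/(2 + 2)) = (3*6)*4 = 18*4 = 72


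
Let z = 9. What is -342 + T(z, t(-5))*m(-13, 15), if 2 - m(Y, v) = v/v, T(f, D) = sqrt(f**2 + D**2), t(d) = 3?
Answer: -342 + 3*sqrt(10) ≈ -332.51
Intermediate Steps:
T(f, D) = sqrt(D**2 + f**2)
m(Y, v) = 1 (m(Y, v) = 2 - v/v = 2 - 1*1 = 2 - 1 = 1)
-342 + T(z, t(-5))*m(-13, 15) = -342 + sqrt(3**2 + 9**2)*1 = -342 + sqrt(9 + 81)*1 = -342 + sqrt(90)*1 = -342 + (3*sqrt(10))*1 = -342 + 3*sqrt(10)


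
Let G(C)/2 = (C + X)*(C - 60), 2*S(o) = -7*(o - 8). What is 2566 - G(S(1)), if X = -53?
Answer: 1085/2 ≈ 542.50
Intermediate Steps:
S(o) = 28 - 7*o/2 (S(o) = (-7*(o - 8))/2 = (-7*(-8 + o))/2 = (56 - 7*o)/2 = 28 - 7*o/2)
G(C) = 2*(-60 + C)*(-53 + C) (G(C) = 2*((C - 53)*(C - 60)) = 2*((-53 + C)*(-60 + C)) = 2*((-60 + C)*(-53 + C)) = 2*(-60 + C)*(-53 + C))
2566 - G(S(1)) = 2566 - (6360 - 226*(28 - 7/2*1) + 2*(28 - 7/2*1)²) = 2566 - (6360 - 226*(28 - 7/2) + 2*(28 - 7/2)²) = 2566 - (6360 - 226*49/2 + 2*(49/2)²) = 2566 - (6360 - 5537 + 2*(2401/4)) = 2566 - (6360 - 5537 + 2401/2) = 2566 - 1*4047/2 = 2566 - 4047/2 = 1085/2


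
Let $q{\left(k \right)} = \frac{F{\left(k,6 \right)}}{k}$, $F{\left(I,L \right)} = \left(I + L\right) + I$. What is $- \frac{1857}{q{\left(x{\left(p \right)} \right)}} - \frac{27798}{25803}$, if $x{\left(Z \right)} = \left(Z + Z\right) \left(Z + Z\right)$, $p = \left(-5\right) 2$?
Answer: $- \frac{3198145598}{3466203} \approx -922.67$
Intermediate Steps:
$p = -10$
$x{\left(Z \right)} = 4 Z^{2}$ ($x{\left(Z \right)} = 2 Z 2 Z = 4 Z^{2}$)
$F{\left(I,L \right)} = L + 2 I$
$q{\left(k \right)} = \frac{6 + 2 k}{k}$
$- \frac{1857}{q{\left(x{\left(p \right)} \right)}} - \frac{27798}{25803} = - \frac{1857}{2 + \frac{6}{4 \left(-10\right)^{2}}} - \frac{27798}{25803} = - \frac{1857}{2 + \frac{6}{4 \cdot 100}} - \frac{9266}{8601} = - \frac{1857}{2 + \frac{6}{400}} - \frac{9266}{8601} = - \frac{1857}{2 + 6 \cdot \frac{1}{400}} - \frac{9266}{8601} = - \frac{1857}{2 + \frac{3}{200}} - \frac{9266}{8601} = - \frac{1857}{\frac{403}{200}} - \frac{9266}{8601} = \left(-1857\right) \frac{200}{403} - \frac{9266}{8601} = - \frac{371400}{403} - \frac{9266}{8601} = - \frac{3198145598}{3466203}$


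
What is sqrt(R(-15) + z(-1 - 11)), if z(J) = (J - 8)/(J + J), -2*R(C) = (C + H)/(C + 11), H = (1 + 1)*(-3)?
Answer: I*sqrt(258)/12 ≈ 1.3385*I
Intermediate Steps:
H = -6 (H = 2*(-3) = -6)
R(C) = -(-6 + C)/(2*(11 + C)) (R(C) = -(C - 6)/(2*(C + 11)) = -(-6 + C)/(2*(11 + C)))
z(J) = (-8 + J)/(2*J) (z(J) = (-8 + J)/((2*J)) = (-8 + J)*(1/(2*J)) = (-8 + J)/(2*J))
sqrt(R(-15) + z(-1 - 11)) = sqrt((6 - 1*(-15))/(2*(11 - 15)) + (-8 + (-1 - 11))/(2*(-1 - 11))) = sqrt((1/2)*(6 + 15)/(-4) + (1/2)*(-8 - 12)/(-12)) = sqrt((1/2)*(-1/4)*21 + (1/2)*(-1/12)*(-20)) = sqrt(-21/8 + 5/6) = sqrt(-43/24) = I*sqrt(258)/12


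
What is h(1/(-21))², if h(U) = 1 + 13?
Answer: 196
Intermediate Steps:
h(U) = 14
h(1/(-21))² = 14² = 196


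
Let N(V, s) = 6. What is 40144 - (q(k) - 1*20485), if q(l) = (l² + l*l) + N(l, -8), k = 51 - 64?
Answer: 60285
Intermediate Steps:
k = -13
q(l) = 6 + 2*l² (q(l) = (l² + l*l) + 6 = (l² + l²) + 6 = 2*l² + 6 = 6 + 2*l²)
40144 - (q(k) - 1*20485) = 40144 - ((6 + 2*(-13)²) - 1*20485) = 40144 - ((6 + 2*169) - 20485) = 40144 - ((6 + 338) - 20485) = 40144 - (344 - 20485) = 40144 - 1*(-20141) = 40144 + 20141 = 60285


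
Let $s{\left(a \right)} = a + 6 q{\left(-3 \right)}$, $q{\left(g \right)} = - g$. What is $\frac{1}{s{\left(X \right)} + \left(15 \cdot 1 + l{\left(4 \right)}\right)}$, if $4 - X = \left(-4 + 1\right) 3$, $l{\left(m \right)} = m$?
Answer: $\frac{1}{50} \approx 0.02$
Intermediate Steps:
$X = 13$ ($X = 4 - \left(-4 + 1\right) 3 = 4 - \left(-3\right) 3 = 4 - -9 = 4 + 9 = 13$)
$s{\left(a \right)} = 18 + a$ ($s{\left(a \right)} = a + 6 \left(\left(-1\right) \left(-3\right)\right) = a + 6 \cdot 3 = a + 18 = 18 + a$)
$\frac{1}{s{\left(X \right)} + \left(15 \cdot 1 + l{\left(4 \right)}\right)} = \frac{1}{\left(18 + 13\right) + \left(15 \cdot 1 + 4\right)} = \frac{1}{31 + \left(15 + 4\right)} = \frac{1}{31 + 19} = \frac{1}{50}$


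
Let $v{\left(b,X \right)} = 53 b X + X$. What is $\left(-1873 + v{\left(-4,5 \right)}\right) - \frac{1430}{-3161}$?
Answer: $- \frac{9253978}{3161} \approx -2927.5$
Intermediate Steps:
$v{\left(b,X \right)} = X + 53 X b$ ($v{\left(b,X \right)} = 53 X b + X = X + 53 X b$)
$\left(-1873 + v{\left(-4,5 \right)}\right) - \frac{1430}{-3161} = \left(-1873 + 5 \left(1 + 53 \left(-4\right)\right)\right) - \frac{1430}{-3161} = \left(-1873 + 5 \left(1 - 212\right)\right) - - \frac{1430}{3161} = \left(-1873 + 5 \left(-211\right)\right) + \frac{1430}{3161} = \left(-1873 - 1055\right) + \frac{1430}{3161} = -2928 + \frac{1430}{3161} = - \frac{9253978}{3161}$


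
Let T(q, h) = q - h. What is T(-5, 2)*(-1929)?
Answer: 13503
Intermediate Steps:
T(-5, 2)*(-1929) = (-5 - 1*2)*(-1929) = (-5 - 2)*(-1929) = -7*(-1929) = 13503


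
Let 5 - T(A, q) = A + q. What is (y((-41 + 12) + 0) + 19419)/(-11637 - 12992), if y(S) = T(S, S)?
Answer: -19482/24629 ≈ -0.79102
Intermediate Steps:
T(A, q) = 5 - A - q (T(A, q) = 5 - (A + q) = 5 + (-A - q) = 5 - A - q)
y(S) = 5 - 2*S (y(S) = 5 - S - S = 5 - 2*S)
(y((-41 + 12) + 0) + 19419)/(-11637 - 12992) = ((5 - 2*((-41 + 12) + 0)) + 19419)/(-11637 - 12992) = ((5 - 2*(-29 + 0)) + 19419)/(-24629) = ((5 - 2*(-29)) + 19419)*(-1/24629) = ((5 + 58) + 19419)*(-1/24629) = (63 + 19419)*(-1/24629) = 19482*(-1/24629) = -19482/24629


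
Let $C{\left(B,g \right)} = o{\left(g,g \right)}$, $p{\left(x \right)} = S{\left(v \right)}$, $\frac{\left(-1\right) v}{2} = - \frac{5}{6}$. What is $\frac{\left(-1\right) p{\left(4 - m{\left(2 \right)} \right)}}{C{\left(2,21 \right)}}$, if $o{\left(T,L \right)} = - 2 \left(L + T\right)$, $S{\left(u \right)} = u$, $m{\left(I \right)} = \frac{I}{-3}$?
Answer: $\frac{5}{252} \approx 0.019841$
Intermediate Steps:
$m{\left(I \right)} = - \frac{I}{3}$ ($m{\left(I \right)} = I \left(- \frac{1}{3}\right) = - \frac{I}{3}$)
$v = \frac{5}{3}$ ($v = - 2 \left(- \frac{5}{6}\right) = - 2 \left(\left(-5\right) \frac{1}{6}\right) = \left(-2\right) \left(- \frac{5}{6}\right) = \frac{5}{3} \approx 1.6667$)
$p{\left(x \right)} = \frac{5}{3}$
$o{\left(T,L \right)} = - 2 L - 2 T$
$C{\left(B,g \right)} = - 4 g$ ($C{\left(B,g \right)} = - 2 g - 2 g = - 4 g$)
$\frac{\left(-1\right) p{\left(4 - m{\left(2 \right)} \right)}}{C{\left(2,21 \right)}} = \frac{\left(-1\right) \frac{5}{3}}{\left(-4\right) 21} = - \frac{5}{3 \left(-84\right)} = \left(- \frac{5}{3}\right) \left(- \frac{1}{84}\right) = \frac{5}{252}$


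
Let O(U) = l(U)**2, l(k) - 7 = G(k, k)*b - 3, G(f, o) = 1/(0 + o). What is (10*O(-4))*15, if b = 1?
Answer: 16875/8 ≈ 2109.4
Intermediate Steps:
G(f, o) = 1/o
l(k) = 4 + 1/k (l(k) = 7 + (1/k - 3) = 7 + (-3 + 1/k) = 4 + 1/k)
O(U) = (4 + 1/U)**2
(10*O(-4))*15 = (10*((1 + 4*(-4))**2/(-4)**2))*15 = (10*((1 - 16)**2/16))*15 = (10*((1/16)*(-15)**2))*15 = (10*((1/16)*225))*15 = (10*(225/16))*15 = (1125/8)*15 = 16875/8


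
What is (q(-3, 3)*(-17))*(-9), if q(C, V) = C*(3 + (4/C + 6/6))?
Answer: -1224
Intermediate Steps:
q(C, V) = C*(4 + 4/C) (q(C, V) = C*(3 + (4/C + 6*(1/6))) = C*(3 + (4/C + 1)) = C*(3 + (1 + 4/C)) = C*(4 + 4/C))
(q(-3, 3)*(-17))*(-9) = ((4 + 4*(-3))*(-17))*(-9) = ((4 - 12)*(-17))*(-9) = -8*(-17)*(-9) = 136*(-9) = -1224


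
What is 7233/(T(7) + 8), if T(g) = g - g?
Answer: 7233/8 ≈ 904.13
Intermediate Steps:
T(g) = 0
7233/(T(7) + 8) = 7233/(0 + 8) = 7233/8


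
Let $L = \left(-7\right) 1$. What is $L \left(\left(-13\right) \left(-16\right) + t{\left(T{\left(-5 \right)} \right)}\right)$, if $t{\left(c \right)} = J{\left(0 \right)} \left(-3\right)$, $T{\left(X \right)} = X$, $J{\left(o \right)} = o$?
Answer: $-1456$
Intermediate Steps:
$t{\left(c \right)} = 0$ ($t{\left(c \right)} = 0 \left(-3\right) = 0$)
$L = -7$
$L \left(\left(-13\right) \left(-16\right) + t{\left(T{\left(-5 \right)} \right)}\right) = - 7 \left(\left(-13\right) \left(-16\right) + 0\right) = - 7 \left(208 + 0\right) = \left(-7\right) 208 = -1456$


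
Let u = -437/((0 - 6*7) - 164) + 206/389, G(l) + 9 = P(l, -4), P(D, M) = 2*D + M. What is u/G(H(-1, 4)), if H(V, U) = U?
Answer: -212429/400670 ≈ -0.53018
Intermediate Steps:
P(D, M) = M + 2*D
G(l) = -13 + 2*l (G(l) = -9 + (-4 + 2*l) = -13 + 2*l)
u = 212429/80134 (u = -437/((0 - 42) - 164) + 206*(1/389) = -437/(-42 - 164) + 206/389 = -437/(-206) + 206/389 = -437*(-1/206) + 206/389 = 437/206 + 206/389 = 212429/80134 ≈ 2.6509)
u/G(H(-1, 4)) = 212429/(80134*(-13 + 2*4)) = 212429/(80134*(-13 + 8)) = (212429/80134)/(-5) = (212429/80134)*(-1/5) = -212429/400670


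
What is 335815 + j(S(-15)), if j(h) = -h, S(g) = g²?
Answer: 335590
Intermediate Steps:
335815 + j(S(-15)) = 335815 - 1*(-15)² = 335815 - 1*225 = 335815 - 225 = 335590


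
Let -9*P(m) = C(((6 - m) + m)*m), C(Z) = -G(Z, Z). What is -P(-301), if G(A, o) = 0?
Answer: 0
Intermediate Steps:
C(Z) = 0 (C(Z) = -1*0 = 0)
P(m) = 0 (P(m) = -⅑*0 = 0)
-P(-301) = -1*0 = 0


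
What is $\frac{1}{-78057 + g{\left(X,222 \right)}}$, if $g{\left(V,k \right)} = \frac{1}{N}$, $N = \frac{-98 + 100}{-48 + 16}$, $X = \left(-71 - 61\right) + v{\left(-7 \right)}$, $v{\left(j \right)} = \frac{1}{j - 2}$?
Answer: $- \frac{1}{78073} \approx -1.2809 \cdot 10^{-5}$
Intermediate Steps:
$v{\left(j \right)} = \frac{1}{-2 + j}$
$X = - \frac{1189}{9}$ ($X = \left(-71 - 61\right) + \frac{1}{-2 - 7} = -132 + \frac{1}{-9} = -132 - \frac{1}{9} = - \frac{1189}{9} \approx -132.11$)
$N = - \frac{1}{16}$ ($N = \frac{2}{-32} = 2 \left(- \frac{1}{32}\right) = - \frac{1}{16} \approx -0.0625$)
$g{\left(V,k \right)} = -16$ ($g{\left(V,k \right)} = \frac{1}{- \frac{1}{16}} = -16$)
$\frac{1}{-78057 + g{\left(X,222 \right)}} = \frac{1}{-78057 - 16} = \frac{1}{-78073} = - \frac{1}{78073}$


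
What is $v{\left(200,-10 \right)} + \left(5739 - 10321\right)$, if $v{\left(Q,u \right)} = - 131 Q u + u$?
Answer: $257408$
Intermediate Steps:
$v{\left(Q,u \right)} = u - 131 Q u$ ($v{\left(Q,u \right)} = - 131 Q u + u = u - 131 Q u$)
$v{\left(200,-10 \right)} + \left(5739 - 10321\right) = - 10 \left(1 - 26200\right) + \left(5739 - 10321\right) = \left(-10\right) \left(-26199\right) - 4582 = 261990 - 4582 = 257408$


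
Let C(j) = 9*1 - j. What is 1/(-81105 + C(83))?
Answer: -1/81179 ≈ -1.2318e-5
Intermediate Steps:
C(j) = 9 - j
1/(-81105 + C(83)) = 1/(-81105 + (9 - 1*83)) = 1/(-81105 + (9 - 83)) = 1/(-81105 - 74) = 1/(-81179) = -1/81179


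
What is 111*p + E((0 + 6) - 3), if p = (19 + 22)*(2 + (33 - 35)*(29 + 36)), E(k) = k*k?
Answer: -582519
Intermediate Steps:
E(k) = k²
p = -5248 (p = 41*(2 - 2*65) = 41*(2 - 130) = 41*(-128) = -5248)
111*p + E((0 + 6) - 3) = 111*(-5248) + ((0 + 6) - 3)² = -582528 + (6 - 3)² = -582528 + 3² = -582528 + 9 = -582519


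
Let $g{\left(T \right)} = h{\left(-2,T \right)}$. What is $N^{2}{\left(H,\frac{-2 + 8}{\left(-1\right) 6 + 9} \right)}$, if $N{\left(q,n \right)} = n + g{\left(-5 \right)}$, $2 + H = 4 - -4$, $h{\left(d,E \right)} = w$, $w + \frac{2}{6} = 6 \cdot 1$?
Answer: $\frac{529}{9} \approx 58.778$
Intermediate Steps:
$w = \frac{17}{3}$ ($w = - \frac{1}{3} + 6 \cdot 1 = - \frac{1}{3} + 6 = \frac{17}{3} \approx 5.6667$)
$h{\left(d,E \right)} = \frac{17}{3}$
$g{\left(T \right)} = \frac{17}{3}$
$H = 6$ ($H = -2 + \left(4 - -4\right) = -2 + \left(4 + 4\right) = -2 + 8 = 6$)
$N{\left(q,n \right)} = \frac{17}{3} + n$ ($N{\left(q,n \right)} = n + \frac{17}{3} = \frac{17}{3} + n$)
$N^{2}{\left(H,\frac{-2 + 8}{\left(-1\right) 6 + 9} \right)} = \left(\frac{17}{3} + \frac{-2 + 8}{\left(-1\right) 6 + 9}\right)^{2} = \left(\frac{17}{3} + \frac{6}{-6 + 9}\right)^{2} = \left(\frac{17}{3} + \frac{6}{3}\right)^{2} = \left(\frac{17}{3} + 6 \cdot \frac{1}{3}\right)^{2} = \left(\frac{17}{3} + 2\right)^{2} = \left(\frac{23}{3}\right)^{2} = \frac{529}{9}$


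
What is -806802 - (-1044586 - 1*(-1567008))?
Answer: -1329224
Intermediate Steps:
-806802 - (-1044586 - 1*(-1567008)) = -806802 - (-1044586 + 1567008) = -806802 - 1*522422 = -806802 - 522422 = -1329224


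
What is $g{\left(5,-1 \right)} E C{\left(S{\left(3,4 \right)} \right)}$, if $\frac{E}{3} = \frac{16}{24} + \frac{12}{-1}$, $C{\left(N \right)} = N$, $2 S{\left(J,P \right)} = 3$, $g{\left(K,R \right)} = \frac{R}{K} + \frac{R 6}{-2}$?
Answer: $- \frac{714}{5} \approx -142.8$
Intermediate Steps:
$g{\left(K,R \right)} = - 3 R + \frac{R}{K}$ ($g{\left(K,R \right)} = \frac{R}{K} + 6 R \left(- \frac{1}{2}\right) = \frac{R}{K} - 3 R = - 3 R + \frac{R}{K}$)
$S{\left(J,P \right)} = \frac{3}{2}$ ($S{\left(J,P \right)} = \frac{1}{2} \cdot 3 = \frac{3}{2}$)
$E = -34$ ($E = 3 \left(\frac{16}{24} + \frac{12}{-1}\right) = 3 \left(16 \cdot \frac{1}{24} + 12 \left(-1\right)\right) = 3 \left(\frac{2}{3} - 12\right) = 3 \left(- \frac{34}{3}\right) = -34$)
$g{\left(5,-1 \right)} E C{\left(S{\left(3,4 \right)} \right)} = \left(\left(-3\right) \left(-1\right) - \frac{1}{5}\right) \left(-34\right) \frac{3}{2} = \left(3 - \frac{1}{5}\right) \left(-34\right) \frac{3}{2} = \frac{14}{5} \left(-34\right) \frac{3}{2} = \left(- \frac{476}{5}\right) \frac{3}{2} = - \frac{714}{5}$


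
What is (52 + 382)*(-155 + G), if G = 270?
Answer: 49910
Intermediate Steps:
(52 + 382)*(-155 + G) = (52 + 382)*(-155 + 270) = 434*115 = 49910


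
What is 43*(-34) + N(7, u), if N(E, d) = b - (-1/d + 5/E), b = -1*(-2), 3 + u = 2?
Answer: -10232/7 ≈ -1461.7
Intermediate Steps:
u = -1 (u = -3 + 2 = -1)
b = 2
N(E, d) = 2 + 1/d - 5/E (N(E, d) = 2 - (-1/d + 5/E) = 2 + (1/d - 5/E) = 2 + 1/d - 5/E)
43*(-34) + N(7, u) = 43*(-34) + (2 + 1/(-1) - 5/7) = -1462 + (2 - 1 - 5*⅐) = -1462 + (2 - 1 - 5/7) = -1462 + 2/7 = -10232/7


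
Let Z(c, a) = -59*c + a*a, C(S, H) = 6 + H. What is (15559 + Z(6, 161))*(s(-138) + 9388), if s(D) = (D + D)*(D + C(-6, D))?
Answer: 3450800408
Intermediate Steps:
Z(c, a) = a² - 59*c (Z(c, a) = -59*c + a² = a² - 59*c)
s(D) = 2*D*(6 + 2*D) (s(D) = (D + D)*(D + (6 + D)) = (2*D)*(6 + 2*D) = 2*D*(6 + 2*D))
(15559 + Z(6, 161))*(s(-138) + 9388) = (15559 + (161² - 59*6))*(4*(-138)*(3 - 138) + 9388) = (15559 + (25921 - 354))*(4*(-138)*(-135) + 9388) = (15559 + 25567)*(74520 + 9388) = 41126*83908 = 3450800408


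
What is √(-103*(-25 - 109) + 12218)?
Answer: 2*√6505 ≈ 161.31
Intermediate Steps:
√(-103*(-25 - 109) + 12218) = √(-103*(-134) + 12218) = √(13802 + 12218) = √26020 = 2*√6505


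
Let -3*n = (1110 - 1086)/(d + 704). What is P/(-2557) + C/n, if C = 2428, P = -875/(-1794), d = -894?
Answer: 264524231695/4587258 ≈ 57665.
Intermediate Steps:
n = 4/95 (n = -(1110 - 1086)/(3*(-894 + 704)) = -8/(-190) = -8*(-1)/190 = -1/3*(-12/95) = 4/95 ≈ 0.042105)
P = 875/1794 (P = -875*(-1/1794) = 875/1794 ≈ 0.48774)
P/(-2557) + C/n = (875/1794)/(-2557) + 2428/(4/95) = (875/1794)*(-1/2557) + 2428*(95/4) = -875/4587258 + 57665 = 264524231695/4587258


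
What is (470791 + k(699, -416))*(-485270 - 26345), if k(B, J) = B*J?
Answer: -92094281305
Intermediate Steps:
(470791 + k(699, -416))*(-485270 - 26345) = (470791 + 699*(-416))*(-485270 - 26345) = (470791 - 290784)*(-511615) = 180007*(-511615) = -92094281305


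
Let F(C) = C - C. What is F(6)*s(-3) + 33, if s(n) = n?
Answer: 33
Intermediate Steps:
F(C) = 0
F(6)*s(-3) + 33 = 0*(-3) + 33 = 0 + 33 = 33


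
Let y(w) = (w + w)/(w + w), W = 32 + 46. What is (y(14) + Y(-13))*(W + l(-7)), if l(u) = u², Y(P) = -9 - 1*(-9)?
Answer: 127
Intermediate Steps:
Y(P) = 0 (Y(P) = -9 + 9 = 0)
W = 78
y(w) = 1 (y(w) = (2*w)/((2*w)) = (2*w)*(1/(2*w)) = 1)
(y(14) + Y(-13))*(W + l(-7)) = (1 + 0)*(78 + (-7)²) = 1*(78 + 49) = 1*127 = 127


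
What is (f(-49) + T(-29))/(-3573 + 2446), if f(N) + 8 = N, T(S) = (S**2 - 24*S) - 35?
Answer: -1445/1127 ≈ -1.2822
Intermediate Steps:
T(S) = -35 + S**2 - 24*S
f(N) = -8 + N
(f(-49) + T(-29))/(-3573 + 2446) = ((-8 - 49) + (-35 + (-29)**2 - 24*(-29)))/(-3573 + 2446) = (-57 + (-35 + 841 + 696))/(-1127) = (-57 + 1502)*(-1/1127) = 1445*(-1/1127) = -1445/1127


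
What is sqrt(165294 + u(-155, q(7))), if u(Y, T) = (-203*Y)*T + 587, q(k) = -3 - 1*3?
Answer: I*sqrt(22909) ≈ 151.36*I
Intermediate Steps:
q(k) = -6 (q(k) = -3 - 3 = -6)
u(Y, T) = 587 - 203*T*Y (u(Y, T) = -203*T*Y + 587 = 587 - 203*T*Y)
sqrt(165294 + u(-155, q(7))) = sqrt(165294 + (587 - 203*(-6)*(-155))) = sqrt(165294 + (587 - 188790)) = sqrt(165294 - 188203) = sqrt(-22909) = I*sqrt(22909)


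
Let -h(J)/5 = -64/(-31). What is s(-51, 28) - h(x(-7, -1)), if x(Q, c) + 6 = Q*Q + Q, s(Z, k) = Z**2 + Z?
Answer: 79370/31 ≈ 2560.3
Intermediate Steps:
s(Z, k) = Z + Z**2
x(Q, c) = -6 + Q + Q**2 (x(Q, c) = -6 + (Q*Q + Q) = -6 + (Q**2 + Q) = -6 + (Q + Q**2) = -6 + Q + Q**2)
h(J) = -320/31 (h(J) = -(-320)/(-31) = -(-320)*(-1)/31 = -5*64/31 = -320/31)
s(-51, 28) - h(x(-7, -1)) = -51*(1 - 51) - 1*(-320/31) = -51*(-50) + 320/31 = 2550 + 320/31 = 79370/31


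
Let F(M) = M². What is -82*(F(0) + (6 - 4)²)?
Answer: -328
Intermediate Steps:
-82*(F(0) + (6 - 4)²) = -82*(0² + (6 - 4)²) = -82*(0 + 2²) = -82*(0 + 4) = -82*4 = -328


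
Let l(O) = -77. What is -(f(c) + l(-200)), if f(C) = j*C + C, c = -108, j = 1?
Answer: 293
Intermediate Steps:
f(C) = 2*C (f(C) = 1*C + C = C + C = 2*C)
-(f(c) + l(-200)) = -(2*(-108) - 77) = -(-216 - 77) = -1*(-293) = 293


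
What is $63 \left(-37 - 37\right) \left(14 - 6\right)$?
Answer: $-37296$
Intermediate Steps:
$63 \left(-37 - 37\right) \left(14 - 6\right) = 63 \left(-37 - 37\right) 8 = 63 \left(-74\right) 8 = \left(-4662\right) 8 = -37296$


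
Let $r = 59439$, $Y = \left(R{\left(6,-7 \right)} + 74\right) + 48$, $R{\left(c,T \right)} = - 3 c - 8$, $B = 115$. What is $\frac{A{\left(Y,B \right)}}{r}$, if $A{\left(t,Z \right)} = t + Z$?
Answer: $\frac{211}{59439} \approx 0.0035499$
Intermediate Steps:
$R{\left(c,T \right)} = -8 - 3 c$
$Y = 96$ ($Y = \left(\left(-8 - 18\right) + 74\right) + 48 = \left(-26 + 74\right) + 48 = 48 + 48 = 96$)
$A{\left(t,Z \right)} = Z + t$
$\frac{A{\left(Y,B \right)}}{r} = \frac{115 + 96}{59439} = 211 \cdot \frac{1}{59439} = \frac{211}{59439}$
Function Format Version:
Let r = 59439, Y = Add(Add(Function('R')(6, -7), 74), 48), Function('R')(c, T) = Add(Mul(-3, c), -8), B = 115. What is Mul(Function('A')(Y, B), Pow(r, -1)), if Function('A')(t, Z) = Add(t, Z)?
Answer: Rational(211, 59439) ≈ 0.0035499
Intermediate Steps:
Function('R')(c, T) = Add(-8, Mul(-3, c))
Y = 96 (Y = Add(Add(Add(-8, Mul(-3, 6)), 74), 48) = Add(Add(Add(-8, -18), 74), 48) = Add(Add(-26, 74), 48) = Add(48, 48) = 96)
Function('A')(t, Z) = Add(Z, t)
Mul(Function('A')(Y, B), Pow(r, -1)) = Mul(Add(115, 96), Pow(59439, -1)) = Mul(211, Rational(1, 59439)) = Rational(211, 59439)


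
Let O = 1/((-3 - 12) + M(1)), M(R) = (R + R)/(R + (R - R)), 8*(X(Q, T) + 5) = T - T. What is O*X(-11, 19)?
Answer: 5/13 ≈ 0.38462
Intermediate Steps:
X(Q, T) = -5 (X(Q, T) = -5 + (T - T)/8 = -5 + (1/8)*0 = -5 + 0 = -5)
M(R) = 2 (M(R) = (2*R)/(R + 0) = (2*R)/R = 2)
O = -1/13 (O = 1/((-3 - 12) + 2) = 1/(-15 + 2) = 1/(-13) = -1/13 ≈ -0.076923)
O*X(-11, 19) = -1/13*(-5) = 5/13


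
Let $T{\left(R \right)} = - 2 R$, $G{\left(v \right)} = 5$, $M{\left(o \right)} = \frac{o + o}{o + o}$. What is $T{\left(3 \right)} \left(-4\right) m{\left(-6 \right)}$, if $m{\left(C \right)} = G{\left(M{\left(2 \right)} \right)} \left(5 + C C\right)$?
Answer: $4920$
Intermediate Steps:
$M{\left(o \right)} = 1$ ($M{\left(o \right)} = \frac{2 o}{2 o} = 2 o \frac{1}{2 o} = 1$)
$m{\left(C \right)} = 25 + 5 C^{2}$ ($m{\left(C \right)} = 5 \left(5 + C C\right) = 5 \left(5 + C^{2}\right) = 25 + 5 C^{2}$)
$T{\left(3 \right)} \left(-4\right) m{\left(-6 \right)} = \left(-2\right) 3 \left(-4\right) \left(25 + 5 \left(-6\right)^{2}\right) = \left(-6\right) \left(-4\right) \left(25 + 5 \cdot 36\right) = 24 \left(25 + 180\right) = 24 \cdot 205 = 4920$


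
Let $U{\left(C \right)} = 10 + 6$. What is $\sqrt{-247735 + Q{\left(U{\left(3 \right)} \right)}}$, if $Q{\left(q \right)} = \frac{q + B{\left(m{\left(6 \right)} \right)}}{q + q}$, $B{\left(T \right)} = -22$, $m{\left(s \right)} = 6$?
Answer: $\frac{i \sqrt{3963763}}{4} \approx 497.73 i$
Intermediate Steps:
$U{\left(C \right)} = 16$
$Q{\left(q \right)} = \frac{-22 + q}{2 q}$ ($Q{\left(q \right)} = \frac{q - 22}{q + q} = \frac{-22 + q}{2 q}$)
$\sqrt{-247735 + Q{\left(U{\left(3 \right)} \right)}} = \sqrt{-247735 + \frac{-22 + 16}{2 \cdot 16}} = \sqrt{-247735 + \frac{1}{2} \cdot \frac{1}{16} \left(-6\right)} = \sqrt{-247735 - \frac{3}{16}} = \sqrt{- \frac{3963763}{16}} = \frac{i \sqrt{3963763}}{4}$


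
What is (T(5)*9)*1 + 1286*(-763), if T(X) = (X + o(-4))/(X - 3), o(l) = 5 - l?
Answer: -981155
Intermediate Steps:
T(X) = (9 + X)/(-3 + X) (T(X) = (X + (5 - 1*(-4)))/(X - 3) = (X + (5 + 4))/(-3 + X) = (X + 9)/(-3 + X) = (9 + X)/(-3 + X))
(T(5)*9)*1 + 1286*(-763) = (((9 + 5)/(-3 + 5))*9)*1 + 1286*(-763) = ((14/2)*9)*1 - 981218 = (((½)*14)*9)*1 - 981218 = (7*9)*1 - 981218 = 63*1 - 981218 = 63 - 981218 = -981155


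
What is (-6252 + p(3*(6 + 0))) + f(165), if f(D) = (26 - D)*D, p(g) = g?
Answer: -29169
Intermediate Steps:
f(D) = D*(26 - D)
(-6252 + p(3*(6 + 0))) + f(165) = (-6252 + 3*(6 + 0)) + 165*(26 - 1*165) = (-6252 + 3*6) + 165*(26 - 165) = (-6252 + 18) + 165*(-139) = -6234 - 22935 = -29169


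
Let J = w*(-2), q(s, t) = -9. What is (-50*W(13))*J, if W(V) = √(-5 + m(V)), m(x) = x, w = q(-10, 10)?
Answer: -1800*√2 ≈ -2545.6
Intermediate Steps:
w = -9
W(V) = √(-5 + V)
J = 18 (J = -9*(-2) = 18)
(-50*W(13))*J = -50*√(-5 + 13)*18 = -100*√2*18 = -1800*√2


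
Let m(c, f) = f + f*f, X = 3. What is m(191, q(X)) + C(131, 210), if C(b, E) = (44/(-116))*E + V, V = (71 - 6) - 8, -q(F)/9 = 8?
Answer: 147591/29 ≈ 5089.3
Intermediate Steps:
q(F) = -72 (q(F) = -9*8 = -72)
V = 57 (V = 65 - 8 = 57)
C(b, E) = 57 - 11*E/29 (C(b, E) = (44/(-116))*E + 57 = (44*(-1/116))*E + 57 = -11*E/29 + 57 = 57 - 11*E/29)
m(c, f) = f + f**2
m(191, q(X)) + C(131, 210) = -72*(1 - 72) + (57 - 11/29*210) = -72*(-71) + (57 - 2310/29) = 5112 - 657/29 = 147591/29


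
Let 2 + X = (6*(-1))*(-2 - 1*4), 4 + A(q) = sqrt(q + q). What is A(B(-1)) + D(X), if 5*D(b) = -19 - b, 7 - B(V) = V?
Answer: -53/5 ≈ -10.600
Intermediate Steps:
B(V) = 7 - V
A(q) = -4 + sqrt(2)*sqrt(q) (A(q) = -4 + sqrt(q + q) = -4 + sqrt(2*q) = -4 + sqrt(2)*sqrt(q))
X = 34 (X = -2 + (6*(-1))*(-2 - 1*4) = -2 - 6*(-2 - 4) = -2 - 6*(-6) = -2 + 36 = 34)
D(b) = -19/5 - b/5 (D(b) = (-19 - b)/5 = -19/5 - b/5)
A(B(-1)) + D(X) = (-4 + sqrt(2)*sqrt(7 - 1*(-1))) + (-19/5 - 1/5*34) = (-4 + sqrt(2)*sqrt(7 + 1)) + (-19/5 - 34/5) = (-4 + sqrt(2)*sqrt(8)) - 53/5 = (-4 + sqrt(2)*(2*sqrt(2))) - 53/5 = (-4 + 4) - 53/5 = 0 - 53/5 = -53/5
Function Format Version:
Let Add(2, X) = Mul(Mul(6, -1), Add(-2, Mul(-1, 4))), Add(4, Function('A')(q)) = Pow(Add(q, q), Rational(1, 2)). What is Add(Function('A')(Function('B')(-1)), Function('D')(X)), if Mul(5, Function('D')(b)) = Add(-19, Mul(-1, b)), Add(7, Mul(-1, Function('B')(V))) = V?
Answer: Rational(-53, 5) ≈ -10.600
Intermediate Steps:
Function('B')(V) = Add(7, Mul(-1, V))
Function('A')(q) = Add(-4, Mul(Pow(2, Rational(1, 2)), Pow(q, Rational(1, 2)))) (Function('A')(q) = Add(-4, Pow(Add(q, q), Rational(1, 2))) = Add(-4, Pow(Mul(2, q), Rational(1, 2))) = Add(-4, Mul(Pow(2, Rational(1, 2)), Pow(q, Rational(1, 2)))))
X = 34 (X = Add(-2, Mul(Mul(6, -1), Add(-2, Mul(-1, 4)))) = Add(-2, Mul(-6, Add(-2, -4))) = Add(-2, Mul(-6, -6)) = Add(-2, 36) = 34)
Function('D')(b) = Add(Rational(-19, 5), Mul(Rational(-1, 5), b)) (Function('D')(b) = Mul(Rational(1, 5), Add(-19, Mul(-1, b))) = Add(Rational(-19, 5), Mul(Rational(-1, 5), b)))
Add(Function('A')(Function('B')(-1)), Function('D')(X)) = Add(Add(-4, Mul(Pow(2, Rational(1, 2)), Pow(Add(7, Mul(-1, -1)), Rational(1, 2)))), Add(Rational(-19, 5), Mul(Rational(-1, 5), 34))) = Add(Add(-4, Mul(Pow(2, Rational(1, 2)), Pow(Add(7, 1), Rational(1, 2)))), Add(Rational(-19, 5), Rational(-34, 5))) = Add(Add(-4, Mul(Pow(2, Rational(1, 2)), Pow(8, Rational(1, 2)))), Rational(-53, 5)) = Add(Add(-4, Mul(Pow(2, Rational(1, 2)), Mul(2, Pow(2, Rational(1, 2))))), Rational(-53, 5)) = Add(Add(-4, 4), Rational(-53, 5)) = Add(0, Rational(-53, 5)) = Rational(-53, 5)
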